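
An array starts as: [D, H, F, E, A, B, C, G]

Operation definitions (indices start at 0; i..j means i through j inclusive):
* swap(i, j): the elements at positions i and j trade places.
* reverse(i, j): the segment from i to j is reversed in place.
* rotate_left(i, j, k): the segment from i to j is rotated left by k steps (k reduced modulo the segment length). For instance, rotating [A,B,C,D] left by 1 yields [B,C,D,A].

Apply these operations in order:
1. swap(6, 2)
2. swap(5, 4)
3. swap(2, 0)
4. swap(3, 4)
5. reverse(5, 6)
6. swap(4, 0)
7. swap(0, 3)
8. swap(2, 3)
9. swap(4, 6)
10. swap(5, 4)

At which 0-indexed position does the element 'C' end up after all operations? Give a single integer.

After 1 (swap(6, 2)): [D, H, C, E, A, B, F, G]
After 2 (swap(5, 4)): [D, H, C, E, B, A, F, G]
After 3 (swap(2, 0)): [C, H, D, E, B, A, F, G]
After 4 (swap(3, 4)): [C, H, D, B, E, A, F, G]
After 5 (reverse(5, 6)): [C, H, D, B, E, F, A, G]
After 6 (swap(4, 0)): [E, H, D, B, C, F, A, G]
After 7 (swap(0, 3)): [B, H, D, E, C, F, A, G]
After 8 (swap(2, 3)): [B, H, E, D, C, F, A, G]
After 9 (swap(4, 6)): [B, H, E, D, A, F, C, G]
After 10 (swap(5, 4)): [B, H, E, D, F, A, C, G]

Answer: 6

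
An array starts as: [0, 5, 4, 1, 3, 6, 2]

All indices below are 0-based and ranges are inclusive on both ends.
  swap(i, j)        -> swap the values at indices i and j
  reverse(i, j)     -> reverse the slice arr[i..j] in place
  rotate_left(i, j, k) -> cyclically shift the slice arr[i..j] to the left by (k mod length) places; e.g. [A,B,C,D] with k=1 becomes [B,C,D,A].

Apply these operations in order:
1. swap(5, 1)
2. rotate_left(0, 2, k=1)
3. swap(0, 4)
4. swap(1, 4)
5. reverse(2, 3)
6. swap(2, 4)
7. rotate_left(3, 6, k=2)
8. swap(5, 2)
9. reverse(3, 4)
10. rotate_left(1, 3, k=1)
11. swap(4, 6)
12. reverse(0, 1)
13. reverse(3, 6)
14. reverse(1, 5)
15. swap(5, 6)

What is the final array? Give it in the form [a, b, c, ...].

Answer: [0, 1, 4, 5, 2, 6, 3]

Derivation:
After 1 (swap(5, 1)): [0, 6, 4, 1, 3, 5, 2]
After 2 (rotate_left(0, 2, k=1)): [6, 4, 0, 1, 3, 5, 2]
After 3 (swap(0, 4)): [3, 4, 0, 1, 6, 5, 2]
After 4 (swap(1, 4)): [3, 6, 0, 1, 4, 5, 2]
After 5 (reverse(2, 3)): [3, 6, 1, 0, 4, 5, 2]
After 6 (swap(2, 4)): [3, 6, 4, 0, 1, 5, 2]
After 7 (rotate_left(3, 6, k=2)): [3, 6, 4, 5, 2, 0, 1]
After 8 (swap(5, 2)): [3, 6, 0, 5, 2, 4, 1]
After 9 (reverse(3, 4)): [3, 6, 0, 2, 5, 4, 1]
After 10 (rotate_left(1, 3, k=1)): [3, 0, 2, 6, 5, 4, 1]
After 11 (swap(4, 6)): [3, 0, 2, 6, 1, 4, 5]
After 12 (reverse(0, 1)): [0, 3, 2, 6, 1, 4, 5]
After 13 (reverse(3, 6)): [0, 3, 2, 5, 4, 1, 6]
After 14 (reverse(1, 5)): [0, 1, 4, 5, 2, 3, 6]
After 15 (swap(5, 6)): [0, 1, 4, 5, 2, 6, 3]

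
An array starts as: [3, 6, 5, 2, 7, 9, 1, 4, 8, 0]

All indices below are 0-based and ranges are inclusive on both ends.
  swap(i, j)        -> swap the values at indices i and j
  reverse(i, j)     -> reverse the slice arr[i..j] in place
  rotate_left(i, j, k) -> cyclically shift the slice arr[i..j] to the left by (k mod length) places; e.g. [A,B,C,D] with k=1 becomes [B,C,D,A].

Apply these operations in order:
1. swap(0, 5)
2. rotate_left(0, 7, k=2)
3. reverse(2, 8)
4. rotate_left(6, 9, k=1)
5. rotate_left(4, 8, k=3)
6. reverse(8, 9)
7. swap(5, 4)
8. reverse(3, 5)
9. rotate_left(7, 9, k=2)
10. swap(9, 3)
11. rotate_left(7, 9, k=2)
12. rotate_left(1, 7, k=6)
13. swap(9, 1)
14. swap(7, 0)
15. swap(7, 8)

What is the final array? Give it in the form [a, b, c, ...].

Answer: [9, 4, 2, 8, 1, 0, 6, 3, 5, 7]

Derivation:
After 1 (swap(0, 5)): [9, 6, 5, 2, 7, 3, 1, 4, 8, 0]
After 2 (rotate_left(0, 7, k=2)): [5, 2, 7, 3, 1, 4, 9, 6, 8, 0]
After 3 (reverse(2, 8)): [5, 2, 8, 6, 9, 4, 1, 3, 7, 0]
After 4 (rotate_left(6, 9, k=1)): [5, 2, 8, 6, 9, 4, 3, 7, 0, 1]
After 5 (rotate_left(4, 8, k=3)): [5, 2, 8, 6, 7, 0, 9, 4, 3, 1]
After 6 (reverse(8, 9)): [5, 2, 8, 6, 7, 0, 9, 4, 1, 3]
After 7 (swap(5, 4)): [5, 2, 8, 6, 0, 7, 9, 4, 1, 3]
After 8 (reverse(3, 5)): [5, 2, 8, 7, 0, 6, 9, 4, 1, 3]
After 9 (rotate_left(7, 9, k=2)): [5, 2, 8, 7, 0, 6, 9, 3, 4, 1]
After 10 (swap(9, 3)): [5, 2, 8, 1, 0, 6, 9, 3, 4, 7]
After 11 (rotate_left(7, 9, k=2)): [5, 2, 8, 1, 0, 6, 9, 7, 3, 4]
After 12 (rotate_left(1, 7, k=6)): [5, 7, 2, 8, 1, 0, 6, 9, 3, 4]
After 13 (swap(9, 1)): [5, 4, 2, 8, 1, 0, 6, 9, 3, 7]
After 14 (swap(7, 0)): [9, 4, 2, 8, 1, 0, 6, 5, 3, 7]
After 15 (swap(7, 8)): [9, 4, 2, 8, 1, 0, 6, 3, 5, 7]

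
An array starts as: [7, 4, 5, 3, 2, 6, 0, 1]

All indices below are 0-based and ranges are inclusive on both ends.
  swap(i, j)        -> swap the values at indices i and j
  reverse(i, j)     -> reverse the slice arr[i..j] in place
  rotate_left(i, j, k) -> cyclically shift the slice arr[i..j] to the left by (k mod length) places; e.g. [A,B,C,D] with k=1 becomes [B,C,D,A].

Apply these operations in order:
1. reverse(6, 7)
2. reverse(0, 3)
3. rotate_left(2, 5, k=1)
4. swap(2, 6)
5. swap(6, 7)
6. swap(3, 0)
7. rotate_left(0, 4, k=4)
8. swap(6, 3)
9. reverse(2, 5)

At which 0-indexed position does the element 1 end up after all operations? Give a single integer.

After 1 (reverse(6, 7)): [7, 4, 5, 3, 2, 6, 1, 0]
After 2 (reverse(0, 3)): [3, 5, 4, 7, 2, 6, 1, 0]
After 3 (rotate_left(2, 5, k=1)): [3, 5, 7, 2, 6, 4, 1, 0]
After 4 (swap(2, 6)): [3, 5, 1, 2, 6, 4, 7, 0]
After 5 (swap(6, 7)): [3, 5, 1, 2, 6, 4, 0, 7]
After 6 (swap(3, 0)): [2, 5, 1, 3, 6, 4, 0, 7]
After 7 (rotate_left(0, 4, k=4)): [6, 2, 5, 1, 3, 4, 0, 7]
After 8 (swap(6, 3)): [6, 2, 5, 0, 3, 4, 1, 7]
After 9 (reverse(2, 5)): [6, 2, 4, 3, 0, 5, 1, 7]

Answer: 6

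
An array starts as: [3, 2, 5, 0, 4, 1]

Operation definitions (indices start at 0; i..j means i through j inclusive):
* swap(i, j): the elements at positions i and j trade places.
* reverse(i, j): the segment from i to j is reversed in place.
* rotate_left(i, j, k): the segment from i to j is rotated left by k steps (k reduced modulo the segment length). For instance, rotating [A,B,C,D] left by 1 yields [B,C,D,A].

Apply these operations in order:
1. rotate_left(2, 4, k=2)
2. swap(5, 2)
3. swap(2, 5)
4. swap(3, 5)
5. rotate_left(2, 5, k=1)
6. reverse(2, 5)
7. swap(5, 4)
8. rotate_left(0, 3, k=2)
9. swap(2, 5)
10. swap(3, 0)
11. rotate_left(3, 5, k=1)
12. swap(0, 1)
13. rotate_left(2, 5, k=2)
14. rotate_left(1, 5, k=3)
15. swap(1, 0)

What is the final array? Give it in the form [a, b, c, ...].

Answer: [0, 5, 1, 2, 3, 4]

Derivation:
After 1 (rotate_left(2, 4, k=2)): [3, 2, 4, 5, 0, 1]
After 2 (swap(5, 2)): [3, 2, 1, 5, 0, 4]
After 3 (swap(2, 5)): [3, 2, 4, 5, 0, 1]
After 4 (swap(3, 5)): [3, 2, 4, 1, 0, 5]
After 5 (rotate_left(2, 5, k=1)): [3, 2, 1, 0, 5, 4]
After 6 (reverse(2, 5)): [3, 2, 4, 5, 0, 1]
After 7 (swap(5, 4)): [3, 2, 4, 5, 1, 0]
After 8 (rotate_left(0, 3, k=2)): [4, 5, 3, 2, 1, 0]
After 9 (swap(2, 5)): [4, 5, 0, 2, 1, 3]
After 10 (swap(3, 0)): [2, 5, 0, 4, 1, 3]
After 11 (rotate_left(3, 5, k=1)): [2, 5, 0, 1, 3, 4]
After 12 (swap(0, 1)): [5, 2, 0, 1, 3, 4]
After 13 (rotate_left(2, 5, k=2)): [5, 2, 3, 4, 0, 1]
After 14 (rotate_left(1, 5, k=3)): [5, 0, 1, 2, 3, 4]
After 15 (swap(1, 0)): [0, 5, 1, 2, 3, 4]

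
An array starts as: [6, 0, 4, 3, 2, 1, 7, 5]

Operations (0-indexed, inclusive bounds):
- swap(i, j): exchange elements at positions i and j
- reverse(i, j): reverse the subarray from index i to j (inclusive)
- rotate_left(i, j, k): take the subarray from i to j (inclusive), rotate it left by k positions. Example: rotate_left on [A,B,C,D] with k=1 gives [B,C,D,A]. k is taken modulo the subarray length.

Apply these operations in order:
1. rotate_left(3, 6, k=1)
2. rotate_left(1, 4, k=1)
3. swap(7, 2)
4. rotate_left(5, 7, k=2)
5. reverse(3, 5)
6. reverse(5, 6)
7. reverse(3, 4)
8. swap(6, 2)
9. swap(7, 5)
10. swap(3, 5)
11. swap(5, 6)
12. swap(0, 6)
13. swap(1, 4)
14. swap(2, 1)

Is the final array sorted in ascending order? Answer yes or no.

Answer: yes

Derivation:
After 1 (rotate_left(3, 6, k=1)): [6, 0, 4, 2, 1, 7, 3, 5]
After 2 (rotate_left(1, 4, k=1)): [6, 4, 2, 1, 0, 7, 3, 5]
After 3 (swap(7, 2)): [6, 4, 5, 1, 0, 7, 3, 2]
After 4 (rotate_left(5, 7, k=2)): [6, 4, 5, 1, 0, 2, 7, 3]
After 5 (reverse(3, 5)): [6, 4, 5, 2, 0, 1, 7, 3]
After 6 (reverse(5, 6)): [6, 4, 5, 2, 0, 7, 1, 3]
After 7 (reverse(3, 4)): [6, 4, 5, 0, 2, 7, 1, 3]
After 8 (swap(6, 2)): [6, 4, 1, 0, 2, 7, 5, 3]
After 9 (swap(7, 5)): [6, 4, 1, 0, 2, 3, 5, 7]
After 10 (swap(3, 5)): [6, 4, 1, 3, 2, 0, 5, 7]
After 11 (swap(5, 6)): [6, 4, 1, 3, 2, 5, 0, 7]
After 12 (swap(0, 6)): [0, 4, 1, 3, 2, 5, 6, 7]
After 13 (swap(1, 4)): [0, 2, 1, 3, 4, 5, 6, 7]
After 14 (swap(2, 1)): [0, 1, 2, 3, 4, 5, 6, 7]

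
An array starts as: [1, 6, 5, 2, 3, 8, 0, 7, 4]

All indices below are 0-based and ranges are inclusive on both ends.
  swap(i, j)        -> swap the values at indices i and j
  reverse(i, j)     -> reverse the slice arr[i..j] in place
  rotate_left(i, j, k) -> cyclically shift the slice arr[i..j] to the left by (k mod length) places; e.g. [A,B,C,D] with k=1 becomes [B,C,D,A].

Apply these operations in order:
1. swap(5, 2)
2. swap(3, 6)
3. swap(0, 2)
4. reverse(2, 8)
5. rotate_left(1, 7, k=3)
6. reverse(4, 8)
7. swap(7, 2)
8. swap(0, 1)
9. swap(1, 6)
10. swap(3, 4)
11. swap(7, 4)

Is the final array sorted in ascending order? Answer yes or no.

Answer: no

Derivation:
After 1 (swap(5, 2)): [1, 6, 8, 2, 3, 5, 0, 7, 4]
After 2 (swap(3, 6)): [1, 6, 8, 0, 3, 5, 2, 7, 4]
After 3 (swap(0, 2)): [8, 6, 1, 0, 3, 5, 2, 7, 4]
After 4 (reverse(2, 8)): [8, 6, 4, 7, 2, 5, 3, 0, 1]
After 5 (rotate_left(1, 7, k=3)): [8, 2, 5, 3, 0, 6, 4, 7, 1]
After 6 (reverse(4, 8)): [8, 2, 5, 3, 1, 7, 4, 6, 0]
After 7 (swap(7, 2)): [8, 2, 6, 3, 1, 7, 4, 5, 0]
After 8 (swap(0, 1)): [2, 8, 6, 3, 1, 7, 4, 5, 0]
After 9 (swap(1, 6)): [2, 4, 6, 3, 1, 7, 8, 5, 0]
After 10 (swap(3, 4)): [2, 4, 6, 1, 3, 7, 8, 5, 0]
After 11 (swap(7, 4)): [2, 4, 6, 1, 5, 7, 8, 3, 0]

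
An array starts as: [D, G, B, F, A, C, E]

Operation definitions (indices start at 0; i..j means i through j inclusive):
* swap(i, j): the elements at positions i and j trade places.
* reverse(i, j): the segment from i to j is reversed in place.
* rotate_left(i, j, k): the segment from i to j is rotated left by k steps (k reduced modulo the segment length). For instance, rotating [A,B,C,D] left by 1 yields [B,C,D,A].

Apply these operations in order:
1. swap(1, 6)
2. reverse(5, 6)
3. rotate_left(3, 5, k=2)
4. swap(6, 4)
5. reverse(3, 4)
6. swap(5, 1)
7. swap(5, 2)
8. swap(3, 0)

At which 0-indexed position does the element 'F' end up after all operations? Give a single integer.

Answer: 6

Derivation:
After 1 (swap(1, 6)): [D, E, B, F, A, C, G]
After 2 (reverse(5, 6)): [D, E, B, F, A, G, C]
After 3 (rotate_left(3, 5, k=2)): [D, E, B, G, F, A, C]
After 4 (swap(6, 4)): [D, E, B, G, C, A, F]
After 5 (reverse(3, 4)): [D, E, B, C, G, A, F]
After 6 (swap(5, 1)): [D, A, B, C, G, E, F]
After 7 (swap(5, 2)): [D, A, E, C, G, B, F]
After 8 (swap(3, 0)): [C, A, E, D, G, B, F]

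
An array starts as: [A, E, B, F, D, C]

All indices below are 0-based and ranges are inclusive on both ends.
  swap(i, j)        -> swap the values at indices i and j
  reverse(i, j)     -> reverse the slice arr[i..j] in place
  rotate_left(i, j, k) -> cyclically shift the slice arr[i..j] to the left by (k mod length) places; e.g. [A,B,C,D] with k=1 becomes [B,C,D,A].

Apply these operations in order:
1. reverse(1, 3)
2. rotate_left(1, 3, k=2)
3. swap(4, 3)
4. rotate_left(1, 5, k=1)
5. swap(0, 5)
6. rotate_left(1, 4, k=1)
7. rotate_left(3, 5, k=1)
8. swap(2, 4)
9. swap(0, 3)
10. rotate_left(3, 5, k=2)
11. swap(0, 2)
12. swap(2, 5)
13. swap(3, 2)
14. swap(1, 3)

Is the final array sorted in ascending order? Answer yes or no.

After 1 (reverse(1, 3)): [A, F, B, E, D, C]
After 2 (rotate_left(1, 3, k=2)): [A, E, F, B, D, C]
After 3 (swap(4, 3)): [A, E, F, D, B, C]
After 4 (rotate_left(1, 5, k=1)): [A, F, D, B, C, E]
After 5 (swap(0, 5)): [E, F, D, B, C, A]
After 6 (rotate_left(1, 4, k=1)): [E, D, B, C, F, A]
After 7 (rotate_left(3, 5, k=1)): [E, D, B, F, A, C]
After 8 (swap(2, 4)): [E, D, A, F, B, C]
After 9 (swap(0, 3)): [F, D, A, E, B, C]
After 10 (rotate_left(3, 5, k=2)): [F, D, A, C, E, B]
After 11 (swap(0, 2)): [A, D, F, C, E, B]
After 12 (swap(2, 5)): [A, D, B, C, E, F]
After 13 (swap(3, 2)): [A, D, C, B, E, F]
After 14 (swap(1, 3)): [A, B, C, D, E, F]

Answer: yes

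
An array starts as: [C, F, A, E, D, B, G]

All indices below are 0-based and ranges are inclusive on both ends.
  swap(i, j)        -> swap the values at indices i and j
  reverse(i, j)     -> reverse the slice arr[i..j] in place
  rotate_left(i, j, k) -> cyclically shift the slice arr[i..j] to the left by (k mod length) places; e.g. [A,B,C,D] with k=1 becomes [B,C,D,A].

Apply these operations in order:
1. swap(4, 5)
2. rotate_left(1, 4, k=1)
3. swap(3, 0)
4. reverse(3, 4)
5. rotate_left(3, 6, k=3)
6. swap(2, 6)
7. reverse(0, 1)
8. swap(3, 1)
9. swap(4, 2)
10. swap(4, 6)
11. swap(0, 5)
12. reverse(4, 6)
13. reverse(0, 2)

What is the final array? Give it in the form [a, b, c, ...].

Answer: [F, G, C, B, D, A, E]

Derivation:
After 1 (swap(4, 5)): [C, F, A, E, B, D, G]
After 2 (rotate_left(1, 4, k=1)): [C, A, E, B, F, D, G]
After 3 (swap(3, 0)): [B, A, E, C, F, D, G]
After 4 (reverse(3, 4)): [B, A, E, F, C, D, G]
After 5 (rotate_left(3, 6, k=3)): [B, A, E, G, F, C, D]
After 6 (swap(2, 6)): [B, A, D, G, F, C, E]
After 7 (reverse(0, 1)): [A, B, D, G, F, C, E]
After 8 (swap(3, 1)): [A, G, D, B, F, C, E]
After 9 (swap(4, 2)): [A, G, F, B, D, C, E]
After 10 (swap(4, 6)): [A, G, F, B, E, C, D]
After 11 (swap(0, 5)): [C, G, F, B, E, A, D]
After 12 (reverse(4, 6)): [C, G, F, B, D, A, E]
After 13 (reverse(0, 2)): [F, G, C, B, D, A, E]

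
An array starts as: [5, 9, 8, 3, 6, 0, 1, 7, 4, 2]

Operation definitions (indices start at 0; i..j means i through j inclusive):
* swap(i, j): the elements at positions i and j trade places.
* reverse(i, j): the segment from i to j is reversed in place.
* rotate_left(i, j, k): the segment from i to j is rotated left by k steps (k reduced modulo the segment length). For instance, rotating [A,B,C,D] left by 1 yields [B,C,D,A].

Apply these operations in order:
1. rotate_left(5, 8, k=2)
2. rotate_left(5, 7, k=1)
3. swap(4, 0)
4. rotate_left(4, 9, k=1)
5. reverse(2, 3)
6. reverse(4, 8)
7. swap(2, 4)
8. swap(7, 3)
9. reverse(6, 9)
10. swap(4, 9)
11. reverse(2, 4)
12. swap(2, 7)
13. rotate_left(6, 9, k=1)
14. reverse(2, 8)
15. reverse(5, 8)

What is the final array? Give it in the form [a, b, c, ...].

Answer: [6, 9, 3, 8, 7, 4, 0, 2, 1, 5]

Derivation:
After 1 (rotate_left(5, 8, k=2)): [5, 9, 8, 3, 6, 7, 4, 0, 1, 2]
After 2 (rotate_left(5, 7, k=1)): [5, 9, 8, 3, 6, 4, 0, 7, 1, 2]
After 3 (swap(4, 0)): [6, 9, 8, 3, 5, 4, 0, 7, 1, 2]
After 4 (rotate_left(4, 9, k=1)): [6, 9, 8, 3, 4, 0, 7, 1, 2, 5]
After 5 (reverse(2, 3)): [6, 9, 3, 8, 4, 0, 7, 1, 2, 5]
After 6 (reverse(4, 8)): [6, 9, 3, 8, 2, 1, 7, 0, 4, 5]
After 7 (swap(2, 4)): [6, 9, 2, 8, 3, 1, 7, 0, 4, 5]
After 8 (swap(7, 3)): [6, 9, 2, 0, 3, 1, 7, 8, 4, 5]
After 9 (reverse(6, 9)): [6, 9, 2, 0, 3, 1, 5, 4, 8, 7]
After 10 (swap(4, 9)): [6, 9, 2, 0, 7, 1, 5, 4, 8, 3]
After 11 (reverse(2, 4)): [6, 9, 7, 0, 2, 1, 5, 4, 8, 3]
After 12 (swap(2, 7)): [6, 9, 4, 0, 2, 1, 5, 7, 8, 3]
After 13 (rotate_left(6, 9, k=1)): [6, 9, 4, 0, 2, 1, 7, 8, 3, 5]
After 14 (reverse(2, 8)): [6, 9, 3, 8, 7, 1, 2, 0, 4, 5]
After 15 (reverse(5, 8)): [6, 9, 3, 8, 7, 4, 0, 2, 1, 5]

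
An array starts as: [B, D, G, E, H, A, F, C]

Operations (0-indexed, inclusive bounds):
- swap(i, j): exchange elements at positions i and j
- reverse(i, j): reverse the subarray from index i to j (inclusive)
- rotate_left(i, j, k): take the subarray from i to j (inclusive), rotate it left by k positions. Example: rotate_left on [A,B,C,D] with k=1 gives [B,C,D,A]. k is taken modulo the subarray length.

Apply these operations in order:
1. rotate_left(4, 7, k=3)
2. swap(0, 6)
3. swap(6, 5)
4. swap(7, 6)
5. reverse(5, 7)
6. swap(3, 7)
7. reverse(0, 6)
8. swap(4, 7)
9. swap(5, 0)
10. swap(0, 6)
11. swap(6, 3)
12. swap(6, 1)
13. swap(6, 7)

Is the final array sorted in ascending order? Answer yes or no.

After 1 (rotate_left(4, 7, k=3)): [B, D, G, E, C, H, A, F]
After 2 (swap(0, 6)): [A, D, G, E, C, H, B, F]
After 3 (swap(6, 5)): [A, D, G, E, C, B, H, F]
After 4 (swap(7, 6)): [A, D, G, E, C, B, F, H]
After 5 (reverse(5, 7)): [A, D, G, E, C, H, F, B]
After 6 (swap(3, 7)): [A, D, G, B, C, H, F, E]
After 7 (reverse(0, 6)): [F, H, C, B, G, D, A, E]
After 8 (swap(4, 7)): [F, H, C, B, E, D, A, G]
After 9 (swap(5, 0)): [D, H, C, B, E, F, A, G]
After 10 (swap(0, 6)): [A, H, C, B, E, F, D, G]
After 11 (swap(6, 3)): [A, H, C, D, E, F, B, G]
After 12 (swap(6, 1)): [A, B, C, D, E, F, H, G]
After 13 (swap(6, 7)): [A, B, C, D, E, F, G, H]

Answer: yes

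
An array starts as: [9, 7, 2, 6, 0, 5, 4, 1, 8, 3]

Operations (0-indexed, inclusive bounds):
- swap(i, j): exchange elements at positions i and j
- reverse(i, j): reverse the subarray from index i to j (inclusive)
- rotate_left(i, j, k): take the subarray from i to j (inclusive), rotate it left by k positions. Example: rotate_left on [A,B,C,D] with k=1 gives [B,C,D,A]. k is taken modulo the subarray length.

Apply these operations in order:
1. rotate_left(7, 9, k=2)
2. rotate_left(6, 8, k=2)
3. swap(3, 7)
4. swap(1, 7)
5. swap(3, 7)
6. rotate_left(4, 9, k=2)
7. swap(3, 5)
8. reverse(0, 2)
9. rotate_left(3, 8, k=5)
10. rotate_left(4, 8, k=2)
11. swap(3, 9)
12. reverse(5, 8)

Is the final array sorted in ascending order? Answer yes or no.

After 1 (rotate_left(7, 9, k=2)): [9, 7, 2, 6, 0, 5, 4, 3, 1, 8]
After 2 (rotate_left(6, 8, k=2)): [9, 7, 2, 6, 0, 5, 1, 4, 3, 8]
After 3 (swap(3, 7)): [9, 7, 2, 4, 0, 5, 1, 6, 3, 8]
After 4 (swap(1, 7)): [9, 6, 2, 4, 0, 5, 1, 7, 3, 8]
After 5 (swap(3, 7)): [9, 6, 2, 7, 0, 5, 1, 4, 3, 8]
After 6 (rotate_left(4, 9, k=2)): [9, 6, 2, 7, 1, 4, 3, 8, 0, 5]
After 7 (swap(3, 5)): [9, 6, 2, 4, 1, 7, 3, 8, 0, 5]
After 8 (reverse(0, 2)): [2, 6, 9, 4, 1, 7, 3, 8, 0, 5]
After 9 (rotate_left(3, 8, k=5)): [2, 6, 9, 0, 4, 1, 7, 3, 8, 5]
After 10 (rotate_left(4, 8, k=2)): [2, 6, 9, 0, 7, 3, 8, 4, 1, 5]
After 11 (swap(3, 9)): [2, 6, 9, 5, 7, 3, 8, 4, 1, 0]
After 12 (reverse(5, 8)): [2, 6, 9, 5, 7, 1, 4, 8, 3, 0]

Answer: no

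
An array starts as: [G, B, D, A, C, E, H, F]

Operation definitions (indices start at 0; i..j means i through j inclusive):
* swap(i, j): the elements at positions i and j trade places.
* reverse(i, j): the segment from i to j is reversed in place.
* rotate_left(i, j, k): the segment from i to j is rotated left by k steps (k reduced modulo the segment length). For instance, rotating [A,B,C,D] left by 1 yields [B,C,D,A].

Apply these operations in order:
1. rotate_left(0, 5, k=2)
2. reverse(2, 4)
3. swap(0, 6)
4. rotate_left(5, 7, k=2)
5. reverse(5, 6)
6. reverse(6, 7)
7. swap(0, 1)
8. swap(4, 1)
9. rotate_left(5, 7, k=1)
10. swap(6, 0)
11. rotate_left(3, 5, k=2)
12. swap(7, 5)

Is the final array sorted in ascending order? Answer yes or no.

Answer: no

Derivation:
After 1 (rotate_left(0, 5, k=2)): [D, A, C, E, G, B, H, F]
After 2 (reverse(2, 4)): [D, A, G, E, C, B, H, F]
After 3 (swap(0, 6)): [H, A, G, E, C, B, D, F]
After 4 (rotate_left(5, 7, k=2)): [H, A, G, E, C, F, B, D]
After 5 (reverse(5, 6)): [H, A, G, E, C, B, F, D]
After 6 (reverse(6, 7)): [H, A, G, E, C, B, D, F]
After 7 (swap(0, 1)): [A, H, G, E, C, B, D, F]
After 8 (swap(4, 1)): [A, C, G, E, H, B, D, F]
After 9 (rotate_left(5, 7, k=1)): [A, C, G, E, H, D, F, B]
After 10 (swap(6, 0)): [F, C, G, E, H, D, A, B]
After 11 (rotate_left(3, 5, k=2)): [F, C, G, D, E, H, A, B]
After 12 (swap(7, 5)): [F, C, G, D, E, B, A, H]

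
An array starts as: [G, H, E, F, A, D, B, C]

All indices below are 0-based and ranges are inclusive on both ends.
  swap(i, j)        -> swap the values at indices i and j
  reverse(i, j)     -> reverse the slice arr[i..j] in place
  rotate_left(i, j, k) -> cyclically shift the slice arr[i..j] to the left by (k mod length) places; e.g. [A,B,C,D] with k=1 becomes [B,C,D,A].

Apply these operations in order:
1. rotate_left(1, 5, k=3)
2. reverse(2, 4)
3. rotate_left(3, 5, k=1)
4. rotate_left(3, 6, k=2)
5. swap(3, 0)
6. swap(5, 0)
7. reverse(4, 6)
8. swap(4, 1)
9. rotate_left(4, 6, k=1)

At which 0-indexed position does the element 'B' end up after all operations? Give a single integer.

After 1 (rotate_left(1, 5, k=3)): [G, A, D, H, E, F, B, C]
After 2 (reverse(2, 4)): [G, A, E, H, D, F, B, C]
After 3 (rotate_left(3, 5, k=1)): [G, A, E, D, F, H, B, C]
After 4 (rotate_left(3, 6, k=2)): [G, A, E, H, B, D, F, C]
After 5 (swap(3, 0)): [H, A, E, G, B, D, F, C]
After 6 (swap(5, 0)): [D, A, E, G, B, H, F, C]
After 7 (reverse(4, 6)): [D, A, E, G, F, H, B, C]
After 8 (swap(4, 1)): [D, F, E, G, A, H, B, C]
After 9 (rotate_left(4, 6, k=1)): [D, F, E, G, H, B, A, C]

Answer: 5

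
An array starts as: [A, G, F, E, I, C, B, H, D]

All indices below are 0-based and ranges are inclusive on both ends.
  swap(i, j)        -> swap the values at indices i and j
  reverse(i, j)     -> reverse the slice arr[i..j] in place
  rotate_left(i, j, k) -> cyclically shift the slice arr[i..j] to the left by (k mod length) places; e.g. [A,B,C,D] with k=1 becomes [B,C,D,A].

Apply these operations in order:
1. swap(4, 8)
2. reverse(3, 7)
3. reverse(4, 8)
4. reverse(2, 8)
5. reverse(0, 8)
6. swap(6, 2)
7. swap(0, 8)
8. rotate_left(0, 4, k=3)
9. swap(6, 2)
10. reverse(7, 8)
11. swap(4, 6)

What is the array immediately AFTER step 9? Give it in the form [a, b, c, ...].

Answer: [E, D, I, H, B, C, A, G, F]

Derivation:
After 1 (swap(4, 8)): [A, G, F, E, D, C, B, H, I]
After 2 (reverse(3, 7)): [A, G, F, H, B, C, D, E, I]
After 3 (reverse(4, 8)): [A, G, F, H, I, E, D, C, B]
After 4 (reverse(2, 8)): [A, G, B, C, D, E, I, H, F]
After 5 (reverse(0, 8)): [F, H, I, E, D, C, B, G, A]
After 6 (swap(6, 2)): [F, H, B, E, D, C, I, G, A]
After 7 (swap(0, 8)): [A, H, B, E, D, C, I, G, F]
After 8 (rotate_left(0, 4, k=3)): [E, D, A, H, B, C, I, G, F]
After 9 (swap(6, 2)): [E, D, I, H, B, C, A, G, F]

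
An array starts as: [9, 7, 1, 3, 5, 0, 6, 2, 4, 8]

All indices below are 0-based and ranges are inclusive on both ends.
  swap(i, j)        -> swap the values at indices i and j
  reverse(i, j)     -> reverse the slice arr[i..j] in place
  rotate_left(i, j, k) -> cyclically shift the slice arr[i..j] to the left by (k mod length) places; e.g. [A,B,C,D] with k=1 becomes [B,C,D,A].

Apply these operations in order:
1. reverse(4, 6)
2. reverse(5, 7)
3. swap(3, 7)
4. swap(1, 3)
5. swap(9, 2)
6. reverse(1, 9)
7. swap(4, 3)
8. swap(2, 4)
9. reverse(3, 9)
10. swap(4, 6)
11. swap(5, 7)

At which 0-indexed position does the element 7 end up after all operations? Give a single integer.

After 1 (reverse(4, 6)): [9, 7, 1, 3, 6, 0, 5, 2, 4, 8]
After 2 (reverse(5, 7)): [9, 7, 1, 3, 6, 2, 5, 0, 4, 8]
After 3 (swap(3, 7)): [9, 7, 1, 0, 6, 2, 5, 3, 4, 8]
After 4 (swap(1, 3)): [9, 0, 1, 7, 6, 2, 5, 3, 4, 8]
After 5 (swap(9, 2)): [9, 0, 8, 7, 6, 2, 5, 3, 4, 1]
After 6 (reverse(1, 9)): [9, 1, 4, 3, 5, 2, 6, 7, 8, 0]
After 7 (swap(4, 3)): [9, 1, 4, 5, 3, 2, 6, 7, 8, 0]
After 8 (swap(2, 4)): [9, 1, 3, 5, 4, 2, 6, 7, 8, 0]
After 9 (reverse(3, 9)): [9, 1, 3, 0, 8, 7, 6, 2, 4, 5]
After 10 (swap(4, 6)): [9, 1, 3, 0, 6, 7, 8, 2, 4, 5]
After 11 (swap(5, 7)): [9, 1, 3, 0, 6, 2, 8, 7, 4, 5]

Answer: 7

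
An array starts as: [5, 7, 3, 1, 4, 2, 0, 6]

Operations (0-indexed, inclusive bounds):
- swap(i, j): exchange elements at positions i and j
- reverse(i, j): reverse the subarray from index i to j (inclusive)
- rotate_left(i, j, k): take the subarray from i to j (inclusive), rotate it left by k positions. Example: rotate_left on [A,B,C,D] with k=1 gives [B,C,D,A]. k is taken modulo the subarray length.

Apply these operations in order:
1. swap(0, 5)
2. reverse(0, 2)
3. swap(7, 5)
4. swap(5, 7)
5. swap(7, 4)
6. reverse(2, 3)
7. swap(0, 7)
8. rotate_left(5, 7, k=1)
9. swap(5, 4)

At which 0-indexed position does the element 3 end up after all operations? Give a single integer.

Answer: 6

Derivation:
After 1 (swap(0, 5)): [2, 7, 3, 1, 4, 5, 0, 6]
After 2 (reverse(0, 2)): [3, 7, 2, 1, 4, 5, 0, 6]
After 3 (swap(7, 5)): [3, 7, 2, 1, 4, 6, 0, 5]
After 4 (swap(5, 7)): [3, 7, 2, 1, 4, 5, 0, 6]
After 5 (swap(7, 4)): [3, 7, 2, 1, 6, 5, 0, 4]
After 6 (reverse(2, 3)): [3, 7, 1, 2, 6, 5, 0, 4]
After 7 (swap(0, 7)): [4, 7, 1, 2, 6, 5, 0, 3]
After 8 (rotate_left(5, 7, k=1)): [4, 7, 1, 2, 6, 0, 3, 5]
After 9 (swap(5, 4)): [4, 7, 1, 2, 0, 6, 3, 5]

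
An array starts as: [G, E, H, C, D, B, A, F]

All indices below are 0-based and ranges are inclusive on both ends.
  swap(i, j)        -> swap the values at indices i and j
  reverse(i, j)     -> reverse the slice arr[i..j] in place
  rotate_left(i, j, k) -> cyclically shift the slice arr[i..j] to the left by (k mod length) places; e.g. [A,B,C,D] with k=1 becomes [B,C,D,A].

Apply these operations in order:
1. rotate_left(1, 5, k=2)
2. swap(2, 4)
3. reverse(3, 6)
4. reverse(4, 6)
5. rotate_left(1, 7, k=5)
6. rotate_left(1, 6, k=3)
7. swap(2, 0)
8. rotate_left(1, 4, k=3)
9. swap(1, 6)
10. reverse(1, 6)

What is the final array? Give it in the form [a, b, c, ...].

Answer: [A, H, F, B, G, E, C, D]

Derivation:
After 1 (rotate_left(1, 5, k=2)): [G, C, D, B, E, H, A, F]
After 2 (swap(2, 4)): [G, C, E, B, D, H, A, F]
After 3 (reverse(3, 6)): [G, C, E, A, H, D, B, F]
After 4 (reverse(4, 6)): [G, C, E, A, B, D, H, F]
After 5 (rotate_left(1, 7, k=5)): [G, H, F, C, E, A, B, D]
After 6 (rotate_left(1, 6, k=3)): [G, E, A, B, H, F, C, D]
After 7 (swap(2, 0)): [A, E, G, B, H, F, C, D]
After 8 (rotate_left(1, 4, k=3)): [A, H, E, G, B, F, C, D]
After 9 (swap(1, 6)): [A, C, E, G, B, F, H, D]
After 10 (reverse(1, 6)): [A, H, F, B, G, E, C, D]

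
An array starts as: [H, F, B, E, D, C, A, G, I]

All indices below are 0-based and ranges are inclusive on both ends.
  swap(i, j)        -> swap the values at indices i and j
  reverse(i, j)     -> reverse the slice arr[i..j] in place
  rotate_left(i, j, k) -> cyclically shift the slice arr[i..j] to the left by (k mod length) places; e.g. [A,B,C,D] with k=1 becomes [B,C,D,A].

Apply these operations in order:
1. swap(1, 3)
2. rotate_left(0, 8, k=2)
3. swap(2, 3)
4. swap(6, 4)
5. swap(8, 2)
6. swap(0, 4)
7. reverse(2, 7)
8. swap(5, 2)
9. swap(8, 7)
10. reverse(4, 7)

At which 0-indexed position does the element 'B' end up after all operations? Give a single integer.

After 1 (swap(1, 3)): [H, E, B, F, D, C, A, G, I]
After 2 (rotate_left(0, 8, k=2)): [B, F, D, C, A, G, I, H, E]
After 3 (swap(2, 3)): [B, F, C, D, A, G, I, H, E]
After 4 (swap(6, 4)): [B, F, C, D, I, G, A, H, E]
After 5 (swap(8, 2)): [B, F, E, D, I, G, A, H, C]
After 6 (swap(0, 4)): [I, F, E, D, B, G, A, H, C]
After 7 (reverse(2, 7)): [I, F, H, A, G, B, D, E, C]
After 8 (swap(5, 2)): [I, F, B, A, G, H, D, E, C]
After 9 (swap(8, 7)): [I, F, B, A, G, H, D, C, E]
After 10 (reverse(4, 7)): [I, F, B, A, C, D, H, G, E]

Answer: 2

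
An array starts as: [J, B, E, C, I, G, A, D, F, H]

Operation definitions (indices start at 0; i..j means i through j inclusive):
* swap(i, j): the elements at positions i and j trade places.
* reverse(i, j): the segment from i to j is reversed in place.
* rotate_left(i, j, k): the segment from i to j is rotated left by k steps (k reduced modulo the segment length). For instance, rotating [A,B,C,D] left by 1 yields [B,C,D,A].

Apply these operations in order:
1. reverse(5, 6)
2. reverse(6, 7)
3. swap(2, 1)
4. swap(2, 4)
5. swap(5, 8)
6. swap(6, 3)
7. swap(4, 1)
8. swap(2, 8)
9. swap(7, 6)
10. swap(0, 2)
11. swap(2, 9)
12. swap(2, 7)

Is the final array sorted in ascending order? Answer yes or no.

Answer: yes

Derivation:
After 1 (reverse(5, 6)): [J, B, E, C, I, A, G, D, F, H]
After 2 (reverse(6, 7)): [J, B, E, C, I, A, D, G, F, H]
After 3 (swap(2, 1)): [J, E, B, C, I, A, D, G, F, H]
After 4 (swap(2, 4)): [J, E, I, C, B, A, D, G, F, H]
After 5 (swap(5, 8)): [J, E, I, C, B, F, D, G, A, H]
After 6 (swap(6, 3)): [J, E, I, D, B, F, C, G, A, H]
After 7 (swap(4, 1)): [J, B, I, D, E, F, C, G, A, H]
After 8 (swap(2, 8)): [J, B, A, D, E, F, C, G, I, H]
After 9 (swap(7, 6)): [J, B, A, D, E, F, G, C, I, H]
After 10 (swap(0, 2)): [A, B, J, D, E, F, G, C, I, H]
After 11 (swap(2, 9)): [A, B, H, D, E, F, G, C, I, J]
After 12 (swap(2, 7)): [A, B, C, D, E, F, G, H, I, J]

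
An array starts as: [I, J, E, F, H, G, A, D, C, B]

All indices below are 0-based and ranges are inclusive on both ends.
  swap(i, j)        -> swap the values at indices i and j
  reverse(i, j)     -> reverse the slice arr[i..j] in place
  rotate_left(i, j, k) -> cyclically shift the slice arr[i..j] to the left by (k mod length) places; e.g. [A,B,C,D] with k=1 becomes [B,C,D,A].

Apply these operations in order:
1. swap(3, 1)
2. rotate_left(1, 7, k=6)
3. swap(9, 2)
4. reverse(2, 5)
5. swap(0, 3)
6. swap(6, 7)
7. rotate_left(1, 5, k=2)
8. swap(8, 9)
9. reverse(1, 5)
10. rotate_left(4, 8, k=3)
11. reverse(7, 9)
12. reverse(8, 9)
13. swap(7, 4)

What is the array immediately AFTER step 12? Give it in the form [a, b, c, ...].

Answer: [J, H, D, B, G, F, E, C, I, A]

Derivation:
After 1 (swap(3, 1)): [I, F, E, J, H, G, A, D, C, B]
After 2 (rotate_left(1, 7, k=6)): [I, D, F, E, J, H, G, A, C, B]
After 3 (swap(9, 2)): [I, D, B, E, J, H, G, A, C, F]
After 4 (reverse(2, 5)): [I, D, H, J, E, B, G, A, C, F]
After 5 (swap(0, 3)): [J, D, H, I, E, B, G, A, C, F]
After 6 (swap(6, 7)): [J, D, H, I, E, B, A, G, C, F]
After 7 (rotate_left(1, 5, k=2)): [J, I, E, B, D, H, A, G, C, F]
After 8 (swap(8, 9)): [J, I, E, B, D, H, A, G, F, C]
After 9 (reverse(1, 5)): [J, H, D, B, E, I, A, G, F, C]
After 10 (rotate_left(4, 8, k=3)): [J, H, D, B, G, F, E, I, A, C]
After 11 (reverse(7, 9)): [J, H, D, B, G, F, E, C, A, I]
After 12 (reverse(8, 9)): [J, H, D, B, G, F, E, C, I, A]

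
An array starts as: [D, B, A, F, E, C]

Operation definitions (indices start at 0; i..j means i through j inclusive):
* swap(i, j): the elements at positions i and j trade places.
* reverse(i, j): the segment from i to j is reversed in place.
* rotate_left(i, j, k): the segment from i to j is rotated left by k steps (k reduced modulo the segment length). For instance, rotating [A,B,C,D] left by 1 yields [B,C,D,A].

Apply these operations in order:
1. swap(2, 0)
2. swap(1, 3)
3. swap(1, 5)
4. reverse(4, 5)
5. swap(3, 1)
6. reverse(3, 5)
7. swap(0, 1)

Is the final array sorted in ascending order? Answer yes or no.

Answer: no

Derivation:
After 1 (swap(2, 0)): [A, B, D, F, E, C]
After 2 (swap(1, 3)): [A, F, D, B, E, C]
After 3 (swap(1, 5)): [A, C, D, B, E, F]
After 4 (reverse(4, 5)): [A, C, D, B, F, E]
After 5 (swap(3, 1)): [A, B, D, C, F, E]
After 6 (reverse(3, 5)): [A, B, D, E, F, C]
After 7 (swap(0, 1)): [B, A, D, E, F, C]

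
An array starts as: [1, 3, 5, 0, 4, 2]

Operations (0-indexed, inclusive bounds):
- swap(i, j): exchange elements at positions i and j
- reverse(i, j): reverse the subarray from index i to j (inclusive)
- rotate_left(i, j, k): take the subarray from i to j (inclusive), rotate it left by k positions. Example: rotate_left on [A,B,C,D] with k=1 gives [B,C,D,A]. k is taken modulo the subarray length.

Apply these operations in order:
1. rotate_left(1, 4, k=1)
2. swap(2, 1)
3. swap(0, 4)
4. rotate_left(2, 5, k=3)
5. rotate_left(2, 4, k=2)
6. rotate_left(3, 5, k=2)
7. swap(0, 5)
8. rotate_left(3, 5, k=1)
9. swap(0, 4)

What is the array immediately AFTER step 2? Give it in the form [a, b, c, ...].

After 1 (rotate_left(1, 4, k=1)): [1, 5, 0, 4, 3, 2]
After 2 (swap(2, 1)): [1, 0, 5, 4, 3, 2]

Answer: [1, 0, 5, 4, 3, 2]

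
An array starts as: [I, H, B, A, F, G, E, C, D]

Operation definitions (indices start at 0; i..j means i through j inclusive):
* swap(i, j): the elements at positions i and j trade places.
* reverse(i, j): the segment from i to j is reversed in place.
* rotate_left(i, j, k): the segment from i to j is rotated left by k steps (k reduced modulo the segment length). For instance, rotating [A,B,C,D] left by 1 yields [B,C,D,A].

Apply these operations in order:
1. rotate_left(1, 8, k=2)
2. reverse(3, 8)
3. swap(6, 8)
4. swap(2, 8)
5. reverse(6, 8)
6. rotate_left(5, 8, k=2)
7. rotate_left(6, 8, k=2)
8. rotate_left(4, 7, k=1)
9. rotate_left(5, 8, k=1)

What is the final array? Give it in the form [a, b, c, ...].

Answer: [I, A, C, B, E, G, H, D, F]

Derivation:
After 1 (rotate_left(1, 8, k=2)): [I, A, F, G, E, C, D, H, B]
After 2 (reverse(3, 8)): [I, A, F, B, H, D, C, E, G]
After 3 (swap(6, 8)): [I, A, F, B, H, D, G, E, C]
After 4 (swap(2, 8)): [I, A, C, B, H, D, G, E, F]
After 5 (reverse(6, 8)): [I, A, C, B, H, D, F, E, G]
After 6 (rotate_left(5, 8, k=2)): [I, A, C, B, H, E, G, D, F]
After 7 (rotate_left(6, 8, k=2)): [I, A, C, B, H, E, F, G, D]
After 8 (rotate_left(4, 7, k=1)): [I, A, C, B, E, F, G, H, D]
After 9 (rotate_left(5, 8, k=1)): [I, A, C, B, E, G, H, D, F]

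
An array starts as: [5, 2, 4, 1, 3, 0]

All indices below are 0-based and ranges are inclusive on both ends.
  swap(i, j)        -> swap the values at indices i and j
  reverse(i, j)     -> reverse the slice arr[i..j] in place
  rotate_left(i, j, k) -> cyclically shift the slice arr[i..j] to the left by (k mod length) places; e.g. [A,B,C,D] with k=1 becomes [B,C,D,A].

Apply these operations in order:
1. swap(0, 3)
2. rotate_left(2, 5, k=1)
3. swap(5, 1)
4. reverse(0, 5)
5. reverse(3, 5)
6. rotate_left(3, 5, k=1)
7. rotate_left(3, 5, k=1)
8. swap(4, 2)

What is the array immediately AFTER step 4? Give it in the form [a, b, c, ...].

After 1 (swap(0, 3)): [1, 2, 4, 5, 3, 0]
After 2 (rotate_left(2, 5, k=1)): [1, 2, 5, 3, 0, 4]
After 3 (swap(5, 1)): [1, 4, 5, 3, 0, 2]
After 4 (reverse(0, 5)): [2, 0, 3, 5, 4, 1]

Answer: [2, 0, 3, 5, 4, 1]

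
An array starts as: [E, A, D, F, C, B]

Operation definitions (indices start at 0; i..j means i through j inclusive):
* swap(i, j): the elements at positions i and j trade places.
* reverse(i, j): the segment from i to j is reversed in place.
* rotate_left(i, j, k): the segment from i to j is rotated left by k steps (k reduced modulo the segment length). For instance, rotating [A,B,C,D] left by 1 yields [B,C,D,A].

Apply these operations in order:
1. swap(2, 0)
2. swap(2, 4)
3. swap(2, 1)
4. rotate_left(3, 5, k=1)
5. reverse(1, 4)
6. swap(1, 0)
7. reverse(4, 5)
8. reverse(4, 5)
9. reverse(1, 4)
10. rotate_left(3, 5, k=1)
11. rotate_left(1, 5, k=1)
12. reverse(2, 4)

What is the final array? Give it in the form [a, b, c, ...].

After 1 (swap(2, 0)): [D, A, E, F, C, B]
After 2 (swap(2, 4)): [D, A, C, F, E, B]
After 3 (swap(2, 1)): [D, C, A, F, E, B]
After 4 (rotate_left(3, 5, k=1)): [D, C, A, E, B, F]
After 5 (reverse(1, 4)): [D, B, E, A, C, F]
After 6 (swap(1, 0)): [B, D, E, A, C, F]
After 7 (reverse(4, 5)): [B, D, E, A, F, C]
After 8 (reverse(4, 5)): [B, D, E, A, C, F]
After 9 (reverse(1, 4)): [B, C, A, E, D, F]
After 10 (rotate_left(3, 5, k=1)): [B, C, A, D, F, E]
After 11 (rotate_left(1, 5, k=1)): [B, A, D, F, E, C]
After 12 (reverse(2, 4)): [B, A, E, F, D, C]

Answer: [B, A, E, F, D, C]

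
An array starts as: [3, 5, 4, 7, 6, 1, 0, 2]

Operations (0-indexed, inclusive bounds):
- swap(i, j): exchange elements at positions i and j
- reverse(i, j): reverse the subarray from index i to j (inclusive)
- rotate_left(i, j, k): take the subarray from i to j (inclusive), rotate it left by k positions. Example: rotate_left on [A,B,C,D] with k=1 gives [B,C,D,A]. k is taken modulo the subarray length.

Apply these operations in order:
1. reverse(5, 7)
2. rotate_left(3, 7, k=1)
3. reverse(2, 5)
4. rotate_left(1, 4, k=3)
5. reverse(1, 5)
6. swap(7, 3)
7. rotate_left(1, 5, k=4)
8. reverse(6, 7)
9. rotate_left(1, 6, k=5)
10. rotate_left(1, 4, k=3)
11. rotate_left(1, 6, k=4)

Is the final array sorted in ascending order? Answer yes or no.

Answer: no

Derivation:
After 1 (reverse(5, 7)): [3, 5, 4, 7, 6, 2, 0, 1]
After 2 (rotate_left(3, 7, k=1)): [3, 5, 4, 6, 2, 0, 1, 7]
After 3 (reverse(2, 5)): [3, 5, 0, 2, 6, 4, 1, 7]
After 4 (rotate_left(1, 4, k=3)): [3, 6, 5, 0, 2, 4, 1, 7]
After 5 (reverse(1, 5)): [3, 4, 2, 0, 5, 6, 1, 7]
After 6 (swap(7, 3)): [3, 4, 2, 7, 5, 6, 1, 0]
After 7 (rotate_left(1, 5, k=4)): [3, 6, 4, 2, 7, 5, 1, 0]
After 8 (reverse(6, 7)): [3, 6, 4, 2, 7, 5, 0, 1]
After 9 (rotate_left(1, 6, k=5)): [3, 0, 6, 4, 2, 7, 5, 1]
After 10 (rotate_left(1, 4, k=3)): [3, 2, 0, 6, 4, 7, 5, 1]
After 11 (rotate_left(1, 6, k=4)): [3, 7, 5, 2, 0, 6, 4, 1]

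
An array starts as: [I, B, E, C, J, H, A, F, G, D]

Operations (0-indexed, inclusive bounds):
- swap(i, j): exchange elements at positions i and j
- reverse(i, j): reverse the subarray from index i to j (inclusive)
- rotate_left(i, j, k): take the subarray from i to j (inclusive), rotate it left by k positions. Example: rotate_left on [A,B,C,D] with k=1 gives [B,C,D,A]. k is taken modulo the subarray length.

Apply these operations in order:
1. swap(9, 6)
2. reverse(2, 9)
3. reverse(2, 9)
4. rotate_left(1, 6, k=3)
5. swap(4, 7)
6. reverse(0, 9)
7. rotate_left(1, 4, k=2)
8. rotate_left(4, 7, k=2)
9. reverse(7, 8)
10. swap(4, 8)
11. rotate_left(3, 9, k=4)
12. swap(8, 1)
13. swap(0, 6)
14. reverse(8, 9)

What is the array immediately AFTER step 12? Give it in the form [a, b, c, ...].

Answer: [A, H, E, J, D, I, G, F, C, B]

Derivation:
After 1 (swap(9, 6)): [I, B, E, C, J, H, D, F, G, A]
After 2 (reverse(2, 9)): [I, B, A, G, F, D, H, J, C, E]
After 3 (reverse(2, 9)): [I, B, E, C, J, H, D, F, G, A]
After 4 (rotate_left(1, 6, k=3)): [I, J, H, D, B, E, C, F, G, A]
After 5 (swap(4, 7)): [I, J, H, D, F, E, C, B, G, A]
After 6 (reverse(0, 9)): [A, G, B, C, E, F, D, H, J, I]
After 7 (rotate_left(1, 4, k=2)): [A, C, E, G, B, F, D, H, J, I]
After 8 (rotate_left(4, 7, k=2)): [A, C, E, G, D, H, B, F, J, I]
After 9 (reverse(7, 8)): [A, C, E, G, D, H, B, J, F, I]
After 10 (swap(4, 8)): [A, C, E, G, F, H, B, J, D, I]
After 11 (rotate_left(3, 9, k=4)): [A, C, E, J, D, I, G, F, H, B]
After 12 (swap(8, 1)): [A, H, E, J, D, I, G, F, C, B]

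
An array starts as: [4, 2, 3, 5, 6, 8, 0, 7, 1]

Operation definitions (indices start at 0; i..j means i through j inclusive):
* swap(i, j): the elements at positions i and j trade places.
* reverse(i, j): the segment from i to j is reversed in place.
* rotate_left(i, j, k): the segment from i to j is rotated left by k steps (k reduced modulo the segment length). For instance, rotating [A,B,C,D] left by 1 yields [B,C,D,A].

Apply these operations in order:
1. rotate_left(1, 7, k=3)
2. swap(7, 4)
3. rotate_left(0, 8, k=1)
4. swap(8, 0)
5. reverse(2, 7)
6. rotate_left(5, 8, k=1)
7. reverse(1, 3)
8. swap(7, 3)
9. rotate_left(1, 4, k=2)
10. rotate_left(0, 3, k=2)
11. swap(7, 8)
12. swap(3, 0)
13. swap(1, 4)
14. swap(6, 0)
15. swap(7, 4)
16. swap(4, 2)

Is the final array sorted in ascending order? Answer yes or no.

Answer: yes

Derivation:
After 1 (rotate_left(1, 7, k=3)): [4, 6, 8, 0, 7, 2, 3, 5, 1]
After 2 (swap(7, 4)): [4, 6, 8, 0, 5, 2, 3, 7, 1]
After 3 (rotate_left(0, 8, k=1)): [6, 8, 0, 5, 2, 3, 7, 1, 4]
After 4 (swap(8, 0)): [4, 8, 0, 5, 2, 3, 7, 1, 6]
After 5 (reverse(2, 7)): [4, 8, 1, 7, 3, 2, 5, 0, 6]
After 6 (rotate_left(5, 8, k=1)): [4, 8, 1, 7, 3, 5, 0, 6, 2]
After 7 (reverse(1, 3)): [4, 7, 1, 8, 3, 5, 0, 6, 2]
After 8 (swap(7, 3)): [4, 7, 1, 6, 3, 5, 0, 8, 2]
After 9 (rotate_left(1, 4, k=2)): [4, 6, 3, 7, 1, 5, 0, 8, 2]
After 10 (rotate_left(0, 3, k=2)): [3, 7, 4, 6, 1, 5, 0, 8, 2]
After 11 (swap(7, 8)): [3, 7, 4, 6, 1, 5, 0, 2, 8]
After 12 (swap(3, 0)): [6, 7, 4, 3, 1, 5, 0, 2, 8]
After 13 (swap(1, 4)): [6, 1, 4, 3, 7, 5, 0, 2, 8]
After 14 (swap(6, 0)): [0, 1, 4, 3, 7, 5, 6, 2, 8]
After 15 (swap(7, 4)): [0, 1, 4, 3, 2, 5, 6, 7, 8]
After 16 (swap(4, 2)): [0, 1, 2, 3, 4, 5, 6, 7, 8]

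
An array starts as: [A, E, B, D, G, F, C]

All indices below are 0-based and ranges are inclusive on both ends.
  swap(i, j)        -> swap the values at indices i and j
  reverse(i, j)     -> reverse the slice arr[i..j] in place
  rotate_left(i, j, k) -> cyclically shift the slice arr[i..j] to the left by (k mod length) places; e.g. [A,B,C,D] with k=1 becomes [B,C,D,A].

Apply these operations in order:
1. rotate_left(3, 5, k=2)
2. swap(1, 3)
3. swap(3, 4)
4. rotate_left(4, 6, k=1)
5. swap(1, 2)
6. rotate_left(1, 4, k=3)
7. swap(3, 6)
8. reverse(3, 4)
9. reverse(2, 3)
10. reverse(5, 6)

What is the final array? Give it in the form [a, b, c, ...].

Answer: [A, G, D, B, E, F, C]

Derivation:
After 1 (rotate_left(3, 5, k=2)): [A, E, B, F, D, G, C]
After 2 (swap(1, 3)): [A, F, B, E, D, G, C]
After 3 (swap(3, 4)): [A, F, B, D, E, G, C]
After 4 (rotate_left(4, 6, k=1)): [A, F, B, D, G, C, E]
After 5 (swap(1, 2)): [A, B, F, D, G, C, E]
After 6 (rotate_left(1, 4, k=3)): [A, G, B, F, D, C, E]
After 7 (swap(3, 6)): [A, G, B, E, D, C, F]
After 8 (reverse(3, 4)): [A, G, B, D, E, C, F]
After 9 (reverse(2, 3)): [A, G, D, B, E, C, F]
After 10 (reverse(5, 6)): [A, G, D, B, E, F, C]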